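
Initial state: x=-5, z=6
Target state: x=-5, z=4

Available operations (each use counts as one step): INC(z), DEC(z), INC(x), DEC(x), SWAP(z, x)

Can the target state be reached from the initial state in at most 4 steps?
Yes

Path (2 steps): DEC(z) → DEC(z)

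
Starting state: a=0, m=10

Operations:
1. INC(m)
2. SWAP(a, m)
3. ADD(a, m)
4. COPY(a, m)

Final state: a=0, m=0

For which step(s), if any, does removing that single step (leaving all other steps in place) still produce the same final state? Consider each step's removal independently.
Step(s) 1, 3

Testing removal of each single step:
Without step 1: final = a=0, m=0 (same)
Without step 2: final = a=11, m=11 (different)
Without step 3: final = a=0, m=0 (same)
Without step 4: final = a=11, m=0 (different)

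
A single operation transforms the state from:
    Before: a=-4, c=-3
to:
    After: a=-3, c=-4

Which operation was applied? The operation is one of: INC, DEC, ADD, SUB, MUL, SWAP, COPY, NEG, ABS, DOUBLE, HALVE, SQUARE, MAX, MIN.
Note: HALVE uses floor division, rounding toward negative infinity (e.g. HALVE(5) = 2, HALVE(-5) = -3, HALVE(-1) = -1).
SWAP(a, c)

Analyzing the change:
Before: a=-4, c=-3
After: a=-3, c=-4
Variable a changed from -4 to -3
Variable c changed from -3 to -4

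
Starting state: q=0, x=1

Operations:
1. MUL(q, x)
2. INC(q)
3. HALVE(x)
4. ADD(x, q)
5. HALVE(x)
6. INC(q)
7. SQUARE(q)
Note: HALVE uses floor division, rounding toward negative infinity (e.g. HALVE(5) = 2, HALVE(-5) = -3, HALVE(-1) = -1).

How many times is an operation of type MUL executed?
1

Counting MUL operations:
Step 1: MUL(q, x) ← MUL
Total: 1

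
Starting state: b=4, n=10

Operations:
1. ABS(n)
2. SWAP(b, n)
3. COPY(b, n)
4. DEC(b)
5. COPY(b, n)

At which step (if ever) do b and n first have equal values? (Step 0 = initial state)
Step 3

b and n first become equal after step 3.

Comparing values at each step:
Initial: b=4, n=10
After step 1: b=4, n=10
After step 2: b=10, n=4
After step 3: b=4, n=4 ← equal!
After step 4: b=3, n=4
After step 5: b=4, n=4 ← equal!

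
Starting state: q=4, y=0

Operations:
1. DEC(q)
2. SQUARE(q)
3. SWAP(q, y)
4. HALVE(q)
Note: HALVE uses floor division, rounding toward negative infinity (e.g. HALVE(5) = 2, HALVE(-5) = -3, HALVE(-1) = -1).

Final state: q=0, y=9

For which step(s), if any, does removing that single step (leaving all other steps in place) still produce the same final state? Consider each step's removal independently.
Step(s) 4

Testing removal of each single step:
Without step 1: final = q=0, y=16 (different)
Without step 2: final = q=0, y=3 (different)
Without step 3: final = q=4, y=0 (different)
Without step 4: final = q=0, y=9 (same)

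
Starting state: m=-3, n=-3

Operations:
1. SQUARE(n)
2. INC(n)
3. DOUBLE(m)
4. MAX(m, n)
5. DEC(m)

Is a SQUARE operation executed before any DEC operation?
Yes

First SQUARE: step 1
First DEC: step 5
Since 1 < 5, SQUARE comes first.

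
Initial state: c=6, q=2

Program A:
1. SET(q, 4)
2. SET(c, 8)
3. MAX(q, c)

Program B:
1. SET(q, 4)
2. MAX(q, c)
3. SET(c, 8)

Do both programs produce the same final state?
No

Program A final state: c=8, q=8
Program B final state: c=8, q=6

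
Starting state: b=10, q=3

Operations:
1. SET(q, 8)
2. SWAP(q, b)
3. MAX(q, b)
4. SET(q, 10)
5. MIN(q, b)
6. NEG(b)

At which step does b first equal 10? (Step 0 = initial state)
Step 0

Tracing b:
Initial: b = 10 ← first occurrence
After step 1: b = 10
After step 2: b = 8
After step 3: b = 8
After step 4: b = 8
After step 5: b = 8
After step 6: b = -8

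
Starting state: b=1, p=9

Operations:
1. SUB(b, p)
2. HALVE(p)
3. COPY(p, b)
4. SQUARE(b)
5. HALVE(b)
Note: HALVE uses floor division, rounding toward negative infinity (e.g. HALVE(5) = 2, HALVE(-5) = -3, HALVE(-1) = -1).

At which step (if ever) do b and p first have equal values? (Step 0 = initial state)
Step 3

b and p first become equal after step 3.

Comparing values at each step:
Initial: b=1, p=9
After step 1: b=-8, p=9
After step 2: b=-8, p=4
After step 3: b=-8, p=-8 ← equal!
After step 4: b=64, p=-8
After step 5: b=32, p=-8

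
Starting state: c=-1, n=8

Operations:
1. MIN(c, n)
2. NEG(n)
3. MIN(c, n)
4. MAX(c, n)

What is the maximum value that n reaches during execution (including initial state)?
8

Values of n at each step:
Initial: n = 8 ← maximum
After step 1: n = 8
After step 2: n = -8
After step 3: n = -8
After step 4: n = -8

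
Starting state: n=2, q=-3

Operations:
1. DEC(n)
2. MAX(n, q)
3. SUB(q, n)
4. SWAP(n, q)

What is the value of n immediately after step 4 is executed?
n = -4

Tracing n through execution:
Initial: n = 2
After step 1 (DEC(n)): n = 1
After step 2 (MAX(n, q)): n = 1
After step 3 (SUB(q, n)): n = 1
After step 4 (SWAP(n, q)): n = -4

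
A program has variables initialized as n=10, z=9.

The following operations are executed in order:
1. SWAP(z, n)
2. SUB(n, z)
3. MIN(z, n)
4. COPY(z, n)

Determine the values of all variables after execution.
{n: -1, z: -1}

Step-by-step execution:
Initial: n=10, z=9
After step 1 (SWAP(z, n)): n=9, z=10
After step 2 (SUB(n, z)): n=-1, z=10
After step 3 (MIN(z, n)): n=-1, z=-1
After step 4 (COPY(z, n)): n=-1, z=-1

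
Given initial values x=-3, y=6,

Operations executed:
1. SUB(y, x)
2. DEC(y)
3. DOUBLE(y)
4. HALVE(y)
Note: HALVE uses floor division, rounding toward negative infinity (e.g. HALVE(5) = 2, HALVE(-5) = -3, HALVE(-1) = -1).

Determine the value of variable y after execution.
y = 8

Tracing execution:
Step 1: SUB(y, x) → y = 9
Step 2: DEC(y) → y = 8
Step 3: DOUBLE(y) → y = 16
Step 4: HALVE(y) → y = 8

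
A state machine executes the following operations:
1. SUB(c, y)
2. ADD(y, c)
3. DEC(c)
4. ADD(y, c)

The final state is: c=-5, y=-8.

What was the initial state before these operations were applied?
c=-3, y=1

Working backwards:
Final state: c=-5, y=-8
Before step 4 (ADD(y, c)): c=-5, y=-3
Before step 3 (DEC(c)): c=-4, y=-3
Before step 2 (ADD(y, c)): c=-4, y=1
Before step 1 (SUB(c, y)): c=-3, y=1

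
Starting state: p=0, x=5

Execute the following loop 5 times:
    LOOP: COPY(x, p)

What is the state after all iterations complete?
p=0, x=0

Iteration trace:
Start: p=0, x=5
After iteration 1: p=0, x=0
After iteration 2: p=0, x=0
After iteration 3: p=0, x=0
After iteration 4: p=0, x=0
After iteration 5: p=0, x=0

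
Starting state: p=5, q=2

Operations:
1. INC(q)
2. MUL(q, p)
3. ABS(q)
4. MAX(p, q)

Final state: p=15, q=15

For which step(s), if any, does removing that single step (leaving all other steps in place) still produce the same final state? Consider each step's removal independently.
Step(s) 3

Testing removal of each single step:
Without step 1: final = p=10, q=10 (different)
Without step 2: final = p=5, q=3 (different)
Without step 3: final = p=15, q=15 (same)
Without step 4: final = p=5, q=15 (different)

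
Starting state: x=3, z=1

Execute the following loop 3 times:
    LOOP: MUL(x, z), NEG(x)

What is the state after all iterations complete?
x=-3, z=1

Iteration trace:
Start: x=3, z=1
After iteration 1: x=-3, z=1
After iteration 2: x=3, z=1
After iteration 3: x=-3, z=1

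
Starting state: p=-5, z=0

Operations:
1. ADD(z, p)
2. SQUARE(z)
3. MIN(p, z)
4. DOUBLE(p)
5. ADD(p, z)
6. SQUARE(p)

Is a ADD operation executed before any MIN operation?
Yes

First ADD: step 1
First MIN: step 3
Since 1 < 3, ADD comes first.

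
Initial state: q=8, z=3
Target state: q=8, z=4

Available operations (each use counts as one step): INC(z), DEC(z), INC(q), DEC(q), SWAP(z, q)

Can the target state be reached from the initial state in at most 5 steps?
Yes

Path (1 step): INC(z)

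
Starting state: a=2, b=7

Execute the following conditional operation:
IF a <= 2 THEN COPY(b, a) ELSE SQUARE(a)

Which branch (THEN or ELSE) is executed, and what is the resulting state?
Branch: THEN, Final state: a=2, b=2

Evaluating condition: a <= 2
a = 2
Condition is True, so THEN branch executes
After COPY(b, a): a=2, b=2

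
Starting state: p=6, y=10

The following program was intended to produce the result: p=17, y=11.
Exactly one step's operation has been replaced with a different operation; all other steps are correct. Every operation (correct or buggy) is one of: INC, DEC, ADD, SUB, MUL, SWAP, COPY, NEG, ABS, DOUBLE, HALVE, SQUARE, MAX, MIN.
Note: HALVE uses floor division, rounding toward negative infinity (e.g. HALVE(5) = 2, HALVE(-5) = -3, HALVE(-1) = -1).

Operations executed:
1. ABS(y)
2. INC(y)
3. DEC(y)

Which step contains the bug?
Step 3

Trace with buggy code:
Initial: p=6, y=10
After step 1: p=6, y=10
After step 2: p=6, y=11
After step 3: p=6, y=10
Actual final p=6, y=10 ≠ expected p=17, y=11.
Step 3 is the only position where a single-operation replacement can produce the expected result.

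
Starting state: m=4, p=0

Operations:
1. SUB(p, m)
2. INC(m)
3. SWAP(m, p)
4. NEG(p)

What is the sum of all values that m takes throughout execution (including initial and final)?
5

Values of m at each step:
Initial: m = 4
After step 1: m = 4
After step 2: m = 5
After step 3: m = -4
After step 4: m = -4
Sum = 4 + 4 + 5 + -4 + -4 = 5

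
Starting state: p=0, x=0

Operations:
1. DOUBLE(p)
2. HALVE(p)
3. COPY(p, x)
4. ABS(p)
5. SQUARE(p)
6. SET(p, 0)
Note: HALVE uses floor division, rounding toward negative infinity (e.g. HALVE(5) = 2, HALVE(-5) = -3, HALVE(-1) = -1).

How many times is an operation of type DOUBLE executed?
1

Counting DOUBLE operations:
Step 1: DOUBLE(p) ← DOUBLE
Total: 1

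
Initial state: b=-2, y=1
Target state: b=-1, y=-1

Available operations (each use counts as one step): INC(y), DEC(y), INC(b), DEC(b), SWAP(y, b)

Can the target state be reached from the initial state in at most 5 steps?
Yes

Path (3 steps): DEC(y) → DEC(y) → INC(b)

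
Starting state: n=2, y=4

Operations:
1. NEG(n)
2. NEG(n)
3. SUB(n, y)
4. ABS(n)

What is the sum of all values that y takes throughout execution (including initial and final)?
20

Values of y at each step:
Initial: y = 4
After step 1: y = 4
After step 2: y = 4
After step 3: y = 4
After step 4: y = 4
Sum = 4 + 4 + 4 + 4 + 4 = 20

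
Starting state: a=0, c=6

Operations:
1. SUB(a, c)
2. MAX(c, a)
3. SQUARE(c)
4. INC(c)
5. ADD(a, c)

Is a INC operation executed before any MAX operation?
No

First INC: step 4
First MAX: step 2
Since 4 > 2, MAX comes first.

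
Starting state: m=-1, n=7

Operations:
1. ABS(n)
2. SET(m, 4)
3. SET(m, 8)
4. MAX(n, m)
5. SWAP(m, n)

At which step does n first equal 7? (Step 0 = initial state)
Step 0

Tracing n:
Initial: n = 7 ← first occurrence
After step 1: n = 7
After step 2: n = 7
After step 3: n = 7
After step 4: n = 8
After step 5: n = 8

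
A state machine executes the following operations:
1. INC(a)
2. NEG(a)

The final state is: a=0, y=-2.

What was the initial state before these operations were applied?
a=-1, y=-2

Working backwards:
Final state: a=0, y=-2
Before step 2 (NEG(a)): a=0, y=-2
Before step 1 (INC(a)): a=-1, y=-2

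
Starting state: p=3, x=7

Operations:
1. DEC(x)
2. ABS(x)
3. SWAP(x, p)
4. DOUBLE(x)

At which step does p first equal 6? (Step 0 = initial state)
Step 3

Tracing p:
Initial: p = 3
After step 1: p = 3
After step 2: p = 3
After step 3: p = 6 ← first occurrence
After step 4: p = 6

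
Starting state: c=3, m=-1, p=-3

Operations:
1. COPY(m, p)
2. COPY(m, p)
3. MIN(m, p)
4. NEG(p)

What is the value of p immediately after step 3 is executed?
p = -3

Tracing p through execution:
Initial: p = -3
After step 1 (COPY(m, p)): p = -3
After step 2 (COPY(m, p)): p = -3
After step 3 (MIN(m, p)): p = -3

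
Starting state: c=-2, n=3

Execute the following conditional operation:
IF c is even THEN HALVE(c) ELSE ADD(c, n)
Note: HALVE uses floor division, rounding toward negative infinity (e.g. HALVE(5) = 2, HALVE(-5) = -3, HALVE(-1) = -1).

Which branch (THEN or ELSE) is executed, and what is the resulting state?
Branch: THEN, Final state: c=-1, n=3

Evaluating condition: c is even
Condition is True, so THEN branch executes
After HALVE(c): c=-1, n=3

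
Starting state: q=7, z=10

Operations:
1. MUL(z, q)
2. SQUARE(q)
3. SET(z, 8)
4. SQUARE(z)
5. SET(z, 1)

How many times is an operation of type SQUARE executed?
2

Counting SQUARE operations:
Step 2: SQUARE(q) ← SQUARE
Step 4: SQUARE(z) ← SQUARE
Total: 2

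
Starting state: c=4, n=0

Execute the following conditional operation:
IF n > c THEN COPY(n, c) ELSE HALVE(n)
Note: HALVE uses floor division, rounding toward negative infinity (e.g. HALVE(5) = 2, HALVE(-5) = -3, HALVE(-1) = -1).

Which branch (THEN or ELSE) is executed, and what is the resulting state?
Branch: ELSE, Final state: c=4, n=0

Evaluating condition: n > c
n = 0, c = 4
Condition is False, so ELSE branch executes
After HALVE(n): c=4, n=0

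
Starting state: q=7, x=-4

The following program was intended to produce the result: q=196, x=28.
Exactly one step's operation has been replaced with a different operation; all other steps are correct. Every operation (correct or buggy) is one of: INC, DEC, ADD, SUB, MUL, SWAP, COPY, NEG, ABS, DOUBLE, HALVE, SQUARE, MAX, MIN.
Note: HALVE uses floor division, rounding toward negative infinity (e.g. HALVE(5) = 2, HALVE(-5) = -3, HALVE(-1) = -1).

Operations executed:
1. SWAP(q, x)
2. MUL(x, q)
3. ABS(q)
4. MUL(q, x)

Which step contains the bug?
Step 1

Trace with buggy code:
Initial: q=7, x=-4
After step 1: q=-4, x=7
After step 2: q=-4, x=-28
After step 3: q=4, x=-28
After step 4: q=-112, x=-28
Actual final q=-112, x=-28 ≠ expected q=196, x=28.
Step 1 is the only position where a single-operation replacement can produce the expected result.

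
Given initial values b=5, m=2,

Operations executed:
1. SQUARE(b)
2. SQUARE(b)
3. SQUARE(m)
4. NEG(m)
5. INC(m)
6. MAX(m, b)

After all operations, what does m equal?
m = 625

Tracing execution:
Step 1: SQUARE(b) → m = 2
Step 2: SQUARE(b) → m = 2
Step 3: SQUARE(m) → m = 4
Step 4: NEG(m) → m = -4
Step 5: INC(m) → m = -3
Step 6: MAX(m, b) → m = 625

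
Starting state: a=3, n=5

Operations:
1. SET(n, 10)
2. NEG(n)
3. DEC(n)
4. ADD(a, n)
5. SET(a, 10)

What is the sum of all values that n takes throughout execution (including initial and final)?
-28

Values of n at each step:
Initial: n = 5
After step 1: n = 10
After step 2: n = -10
After step 3: n = -11
After step 4: n = -11
After step 5: n = -11
Sum = 5 + 10 + -10 + -11 + -11 + -11 = -28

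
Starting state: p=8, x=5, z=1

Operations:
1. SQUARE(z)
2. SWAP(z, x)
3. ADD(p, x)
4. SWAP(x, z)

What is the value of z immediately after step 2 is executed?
z = 5

Tracing z through execution:
Initial: z = 1
After step 1 (SQUARE(z)): z = 1
After step 2 (SWAP(z, x)): z = 5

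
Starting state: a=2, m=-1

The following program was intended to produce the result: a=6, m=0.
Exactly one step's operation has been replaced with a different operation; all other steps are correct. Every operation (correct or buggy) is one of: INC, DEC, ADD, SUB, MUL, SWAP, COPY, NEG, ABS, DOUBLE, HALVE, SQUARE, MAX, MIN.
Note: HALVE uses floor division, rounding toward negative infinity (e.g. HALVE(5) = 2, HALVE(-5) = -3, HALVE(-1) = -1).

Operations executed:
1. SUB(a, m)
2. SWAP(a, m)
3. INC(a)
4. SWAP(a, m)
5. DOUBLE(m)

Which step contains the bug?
Step 5

Trace with buggy code:
Initial: a=2, m=-1
After step 1: a=3, m=-1
After step 2: a=-1, m=3
After step 3: a=0, m=3
After step 4: a=3, m=0
After step 5: a=3, m=0
Actual final a=3, m=0 ≠ expected a=6, m=0.
Step 5 is the only position where a single-operation replacement can produce the expected result.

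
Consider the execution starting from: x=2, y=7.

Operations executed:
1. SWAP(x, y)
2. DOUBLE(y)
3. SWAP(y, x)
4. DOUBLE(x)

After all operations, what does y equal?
y = 7

Tracing execution:
Step 1: SWAP(x, y) → y = 2
Step 2: DOUBLE(y) → y = 4
Step 3: SWAP(y, x) → y = 7
Step 4: DOUBLE(x) → y = 7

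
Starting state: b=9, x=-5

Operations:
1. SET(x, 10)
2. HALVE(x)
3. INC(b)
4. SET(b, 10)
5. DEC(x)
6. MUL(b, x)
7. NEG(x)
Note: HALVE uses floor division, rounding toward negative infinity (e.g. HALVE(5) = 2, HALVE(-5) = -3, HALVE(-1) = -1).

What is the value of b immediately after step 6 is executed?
b = 40

Tracing b through execution:
Initial: b = 9
After step 1 (SET(x, 10)): b = 9
After step 2 (HALVE(x)): b = 9
After step 3 (INC(b)): b = 10
After step 4 (SET(b, 10)): b = 10
After step 5 (DEC(x)): b = 10
After step 6 (MUL(b, x)): b = 40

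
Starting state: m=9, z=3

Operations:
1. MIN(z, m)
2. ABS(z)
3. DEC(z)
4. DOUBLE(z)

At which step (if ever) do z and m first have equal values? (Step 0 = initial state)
Never

z and m never become equal during execution.

Comparing values at each step:
Initial: z=3, m=9
After step 1: z=3, m=9
After step 2: z=3, m=9
After step 3: z=2, m=9
After step 4: z=4, m=9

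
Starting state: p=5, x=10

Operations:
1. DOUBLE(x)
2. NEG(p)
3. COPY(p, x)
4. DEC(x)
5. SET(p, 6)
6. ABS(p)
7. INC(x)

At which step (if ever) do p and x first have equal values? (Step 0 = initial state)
Step 3

p and x first become equal after step 3.

Comparing values at each step:
Initial: p=5, x=10
After step 1: p=5, x=20
After step 2: p=-5, x=20
After step 3: p=20, x=20 ← equal!
After step 4: p=20, x=19
After step 5: p=6, x=19
After step 6: p=6, x=19
After step 7: p=6, x=20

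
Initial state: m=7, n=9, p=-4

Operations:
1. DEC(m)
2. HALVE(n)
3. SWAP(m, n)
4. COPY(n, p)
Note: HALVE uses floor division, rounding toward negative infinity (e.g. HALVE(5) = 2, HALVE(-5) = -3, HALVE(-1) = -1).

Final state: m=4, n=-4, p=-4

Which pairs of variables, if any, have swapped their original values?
None

Comparing initial and final values:
p: -4 → -4
n: 9 → -4
m: 7 → 4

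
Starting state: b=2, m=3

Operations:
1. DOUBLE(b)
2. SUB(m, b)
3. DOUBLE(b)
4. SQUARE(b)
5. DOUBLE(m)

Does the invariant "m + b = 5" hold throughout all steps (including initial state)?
No, violated after step 1

The invariant is violated after step 1.

State at each step:
Initial: b=2, m=3
After step 1: b=4, m=3
After step 2: b=4, m=-1
After step 3: b=8, m=-1
After step 4: b=64, m=-1
After step 5: b=64, m=-2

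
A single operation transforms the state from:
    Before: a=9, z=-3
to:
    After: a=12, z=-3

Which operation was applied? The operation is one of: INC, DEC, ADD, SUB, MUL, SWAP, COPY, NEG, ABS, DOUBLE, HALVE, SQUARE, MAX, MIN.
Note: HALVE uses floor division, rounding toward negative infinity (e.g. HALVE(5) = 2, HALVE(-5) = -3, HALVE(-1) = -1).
SUB(a, z)

Analyzing the change:
Before: a=9, z=-3
After: a=12, z=-3
Variable a changed from 9 to 12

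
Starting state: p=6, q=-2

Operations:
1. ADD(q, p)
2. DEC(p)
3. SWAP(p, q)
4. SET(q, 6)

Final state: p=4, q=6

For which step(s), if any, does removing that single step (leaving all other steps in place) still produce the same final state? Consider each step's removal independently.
Step(s) 2

Testing removal of each single step:
Without step 1: final = p=-2, q=6 (different)
Without step 2: final = p=4, q=6 (same)
Without step 3: final = p=5, q=6 (different)
Without step 4: final = p=4, q=5 (different)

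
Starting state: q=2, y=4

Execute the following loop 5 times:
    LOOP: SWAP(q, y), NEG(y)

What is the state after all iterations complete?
q=4, y=-2

Iteration trace:
Start: q=2, y=4
After iteration 1: q=4, y=-2
After iteration 2: q=-2, y=-4
After iteration 3: q=-4, y=2
After iteration 4: q=2, y=4
After iteration 5: q=4, y=-2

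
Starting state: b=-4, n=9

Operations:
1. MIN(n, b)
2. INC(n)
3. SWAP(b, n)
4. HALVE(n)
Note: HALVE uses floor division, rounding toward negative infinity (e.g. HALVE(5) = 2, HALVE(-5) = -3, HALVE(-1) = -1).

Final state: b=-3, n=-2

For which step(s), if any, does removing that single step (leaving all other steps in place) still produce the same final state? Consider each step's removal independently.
None - removing any single step changes the final result

Testing removal of each single step:
Without step 1: final = b=10, n=-2 (different)
Without step 2: final = b=-4, n=-2 (different)
Without step 3: final = b=-4, n=-2 (different)
Without step 4: final = b=-3, n=-4 (different)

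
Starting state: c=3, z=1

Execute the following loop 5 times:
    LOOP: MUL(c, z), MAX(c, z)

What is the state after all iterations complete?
c=3, z=1

Iteration trace:
Start: c=3, z=1
After iteration 1: c=3, z=1
After iteration 2: c=3, z=1
After iteration 3: c=3, z=1
After iteration 4: c=3, z=1
After iteration 5: c=3, z=1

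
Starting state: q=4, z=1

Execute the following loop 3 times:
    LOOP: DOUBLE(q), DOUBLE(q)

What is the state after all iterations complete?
q=256, z=1

Iteration trace:
Start: q=4, z=1
After iteration 1: q=16, z=1
After iteration 2: q=64, z=1
After iteration 3: q=256, z=1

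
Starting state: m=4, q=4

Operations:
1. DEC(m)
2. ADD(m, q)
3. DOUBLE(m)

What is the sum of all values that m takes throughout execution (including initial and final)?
28

Values of m at each step:
Initial: m = 4
After step 1: m = 3
After step 2: m = 7
After step 3: m = 14
Sum = 4 + 3 + 7 + 14 = 28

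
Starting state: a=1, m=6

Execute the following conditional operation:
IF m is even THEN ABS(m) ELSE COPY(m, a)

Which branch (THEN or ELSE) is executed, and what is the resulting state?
Branch: THEN, Final state: a=1, m=6

Evaluating condition: m is even
Condition is True, so THEN branch executes
After ABS(m): a=1, m=6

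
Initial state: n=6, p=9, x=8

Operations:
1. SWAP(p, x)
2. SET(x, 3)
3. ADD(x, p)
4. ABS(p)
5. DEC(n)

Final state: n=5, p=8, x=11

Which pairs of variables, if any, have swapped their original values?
None

Comparing initial and final values:
p: 9 → 8
x: 8 → 11
n: 6 → 5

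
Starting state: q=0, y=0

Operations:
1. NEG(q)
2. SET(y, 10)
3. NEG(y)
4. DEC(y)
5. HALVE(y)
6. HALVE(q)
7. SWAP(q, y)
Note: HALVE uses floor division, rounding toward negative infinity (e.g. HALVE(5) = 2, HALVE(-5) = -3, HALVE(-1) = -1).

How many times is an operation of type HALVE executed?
2

Counting HALVE operations:
Step 5: HALVE(y) ← HALVE
Step 6: HALVE(q) ← HALVE
Total: 2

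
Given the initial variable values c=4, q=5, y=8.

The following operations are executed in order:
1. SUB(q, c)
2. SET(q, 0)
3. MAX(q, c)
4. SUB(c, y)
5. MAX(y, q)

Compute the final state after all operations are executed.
{c: -4, q: 4, y: 8}

Step-by-step execution:
Initial: c=4, q=5, y=8
After step 1 (SUB(q, c)): c=4, q=1, y=8
After step 2 (SET(q, 0)): c=4, q=0, y=8
After step 3 (MAX(q, c)): c=4, q=4, y=8
After step 4 (SUB(c, y)): c=-4, q=4, y=8
After step 5 (MAX(y, q)): c=-4, q=4, y=8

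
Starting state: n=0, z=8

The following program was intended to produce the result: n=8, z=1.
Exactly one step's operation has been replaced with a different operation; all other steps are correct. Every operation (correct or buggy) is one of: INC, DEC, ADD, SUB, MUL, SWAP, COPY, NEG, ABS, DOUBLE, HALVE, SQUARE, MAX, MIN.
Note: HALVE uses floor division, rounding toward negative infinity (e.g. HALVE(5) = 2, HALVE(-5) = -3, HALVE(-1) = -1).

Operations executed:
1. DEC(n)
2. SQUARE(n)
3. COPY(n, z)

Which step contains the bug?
Step 3

Trace with buggy code:
Initial: n=0, z=8
After step 1: n=-1, z=8
After step 2: n=1, z=8
After step 3: n=8, z=8
Actual final n=8, z=8 ≠ expected n=8, z=1.
Step 3 is the only position where a single-operation replacement can produce the expected result.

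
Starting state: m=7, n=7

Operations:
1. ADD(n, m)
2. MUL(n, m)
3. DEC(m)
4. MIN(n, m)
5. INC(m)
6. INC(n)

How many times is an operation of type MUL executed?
1

Counting MUL operations:
Step 2: MUL(n, m) ← MUL
Total: 1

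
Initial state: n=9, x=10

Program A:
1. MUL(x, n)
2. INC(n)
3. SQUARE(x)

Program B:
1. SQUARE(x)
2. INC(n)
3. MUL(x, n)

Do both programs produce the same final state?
No

Program A final state: n=10, x=8100
Program B final state: n=10, x=1000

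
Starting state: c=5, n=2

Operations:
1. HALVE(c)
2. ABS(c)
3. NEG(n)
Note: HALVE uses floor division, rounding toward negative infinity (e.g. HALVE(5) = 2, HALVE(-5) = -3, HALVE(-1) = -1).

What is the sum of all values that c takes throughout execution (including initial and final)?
11

Values of c at each step:
Initial: c = 5
After step 1: c = 2
After step 2: c = 2
After step 3: c = 2
Sum = 5 + 2 + 2 + 2 = 11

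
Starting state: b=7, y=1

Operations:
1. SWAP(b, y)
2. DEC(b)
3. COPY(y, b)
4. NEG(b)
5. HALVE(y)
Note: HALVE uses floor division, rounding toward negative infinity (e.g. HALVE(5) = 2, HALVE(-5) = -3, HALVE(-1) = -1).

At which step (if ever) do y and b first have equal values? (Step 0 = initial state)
Step 3

y and b first become equal after step 3.

Comparing values at each step:
Initial: y=1, b=7
After step 1: y=7, b=1
After step 2: y=7, b=0
After step 3: y=0, b=0 ← equal!
After step 4: y=0, b=0 ← equal!
After step 5: y=0, b=0 ← equal!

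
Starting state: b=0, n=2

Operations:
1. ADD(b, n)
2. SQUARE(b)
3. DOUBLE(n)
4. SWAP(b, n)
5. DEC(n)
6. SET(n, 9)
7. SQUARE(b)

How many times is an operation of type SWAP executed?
1

Counting SWAP operations:
Step 4: SWAP(b, n) ← SWAP
Total: 1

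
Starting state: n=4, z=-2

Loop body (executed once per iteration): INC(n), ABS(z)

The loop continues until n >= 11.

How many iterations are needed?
7

Tracing iterations:
Initial: n=4, z=-2
After iteration 1: n=5, z=2
After iteration 2: n=6, z=2
After iteration 3: n=7, z=2
After iteration 4: n=8, z=2
After iteration 5: n=9, z=2
After iteration 6: n=10, z=2
After iteration 7: n=11, z=2
n >= 11 now holds, so the loop exits after 7 iterations.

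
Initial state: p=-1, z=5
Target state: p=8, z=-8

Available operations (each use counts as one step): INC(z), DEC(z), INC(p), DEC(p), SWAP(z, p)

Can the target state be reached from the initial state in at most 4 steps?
No

The target state cannot be reached within 4 steps.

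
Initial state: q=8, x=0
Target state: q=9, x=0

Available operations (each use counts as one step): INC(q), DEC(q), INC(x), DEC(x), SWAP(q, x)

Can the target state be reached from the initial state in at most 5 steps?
Yes

Path (1 step): INC(q)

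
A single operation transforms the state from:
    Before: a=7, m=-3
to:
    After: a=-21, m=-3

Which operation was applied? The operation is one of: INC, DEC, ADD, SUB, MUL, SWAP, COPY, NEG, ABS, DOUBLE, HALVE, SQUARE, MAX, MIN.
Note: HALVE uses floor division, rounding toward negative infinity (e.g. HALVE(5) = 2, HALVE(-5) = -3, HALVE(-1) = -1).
MUL(a, m)

Analyzing the change:
Before: a=7, m=-3
After: a=-21, m=-3
Variable a changed from 7 to -21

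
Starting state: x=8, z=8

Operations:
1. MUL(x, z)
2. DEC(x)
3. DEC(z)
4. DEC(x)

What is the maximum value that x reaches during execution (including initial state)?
64

Values of x at each step:
Initial: x = 8
After step 1: x = 64 ← maximum
After step 2: x = 63
After step 3: x = 63
After step 4: x = 62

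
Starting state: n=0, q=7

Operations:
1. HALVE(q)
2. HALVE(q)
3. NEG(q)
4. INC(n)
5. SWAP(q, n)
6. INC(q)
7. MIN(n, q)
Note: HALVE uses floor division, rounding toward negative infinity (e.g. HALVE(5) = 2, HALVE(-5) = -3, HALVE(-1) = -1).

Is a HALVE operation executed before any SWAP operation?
Yes

First HALVE: step 1
First SWAP: step 5
Since 1 < 5, HALVE comes first.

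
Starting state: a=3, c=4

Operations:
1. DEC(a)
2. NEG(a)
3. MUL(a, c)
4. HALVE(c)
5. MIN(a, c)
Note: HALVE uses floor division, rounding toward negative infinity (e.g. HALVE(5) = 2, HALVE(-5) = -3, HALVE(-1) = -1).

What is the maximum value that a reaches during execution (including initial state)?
3

Values of a at each step:
Initial: a = 3 ← maximum
After step 1: a = 2
After step 2: a = -2
After step 3: a = -8
After step 4: a = -8
After step 5: a = -8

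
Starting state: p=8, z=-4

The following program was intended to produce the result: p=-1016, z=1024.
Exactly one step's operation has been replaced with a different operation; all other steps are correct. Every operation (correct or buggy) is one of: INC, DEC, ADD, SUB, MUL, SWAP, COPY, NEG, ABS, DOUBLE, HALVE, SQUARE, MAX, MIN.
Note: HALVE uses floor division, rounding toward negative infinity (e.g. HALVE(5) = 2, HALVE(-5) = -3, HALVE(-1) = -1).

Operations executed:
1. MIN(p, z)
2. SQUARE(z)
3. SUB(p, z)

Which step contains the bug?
Step 1

Trace with buggy code:
Initial: p=8, z=-4
After step 1: p=-4, z=-4
After step 2: p=-4, z=16
After step 3: p=-20, z=16
Actual final p=-20, z=16 ≠ expected p=-1016, z=1024.
Step 1 is the only position where a single-operation replacement can produce the expected result.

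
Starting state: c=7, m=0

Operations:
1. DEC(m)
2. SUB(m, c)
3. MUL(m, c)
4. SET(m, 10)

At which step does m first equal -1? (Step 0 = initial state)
Step 1

Tracing m:
Initial: m = 0
After step 1: m = -1 ← first occurrence
After step 2: m = -8
After step 3: m = -56
After step 4: m = 10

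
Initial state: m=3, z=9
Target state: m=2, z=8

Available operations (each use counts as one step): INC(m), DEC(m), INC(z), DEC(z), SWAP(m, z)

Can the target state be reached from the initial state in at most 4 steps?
Yes

Path (2 steps): DEC(m) → DEC(z)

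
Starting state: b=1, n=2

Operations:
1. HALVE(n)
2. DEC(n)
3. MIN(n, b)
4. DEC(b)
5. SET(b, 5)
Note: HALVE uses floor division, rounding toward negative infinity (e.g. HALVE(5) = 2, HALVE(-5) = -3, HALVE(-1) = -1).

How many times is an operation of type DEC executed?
2

Counting DEC operations:
Step 2: DEC(n) ← DEC
Step 4: DEC(b) ← DEC
Total: 2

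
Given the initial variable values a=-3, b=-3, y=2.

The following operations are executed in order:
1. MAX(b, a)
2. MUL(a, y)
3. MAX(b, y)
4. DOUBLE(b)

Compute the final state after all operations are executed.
{a: -6, b: 4, y: 2}

Step-by-step execution:
Initial: a=-3, b=-3, y=2
After step 1 (MAX(b, a)): a=-3, b=-3, y=2
After step 2 (MUL(a, y)): a=-6, b=-3, y=2
After step 3 (MAX(b, y)): a=-6, b=2, y=2
After step 4 (DOUBLE(b)): a=-6, b=4, y=2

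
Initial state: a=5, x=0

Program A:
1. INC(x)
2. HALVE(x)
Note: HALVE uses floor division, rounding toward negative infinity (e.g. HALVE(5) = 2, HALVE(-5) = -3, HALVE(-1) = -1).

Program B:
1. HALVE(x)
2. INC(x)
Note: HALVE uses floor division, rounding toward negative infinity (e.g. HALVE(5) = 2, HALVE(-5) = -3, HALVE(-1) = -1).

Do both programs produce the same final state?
No

Program A final state: a=5, x=0
Program B final state: a=5, x=1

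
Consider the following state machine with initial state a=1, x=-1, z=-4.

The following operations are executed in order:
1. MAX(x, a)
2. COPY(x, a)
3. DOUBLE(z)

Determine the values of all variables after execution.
{a: 1, x: 1, z: -8}

Step-by-step execution:
Initial: a=1, x=-1, z=-4
After step 1 (MAX(x, a)): a=1, x=1, z=-4
After step 2 (COPY(x, a)): a=1, x=1, z=-4
After step 3 (DOUBLE(z)): a=1, x=1, z=-8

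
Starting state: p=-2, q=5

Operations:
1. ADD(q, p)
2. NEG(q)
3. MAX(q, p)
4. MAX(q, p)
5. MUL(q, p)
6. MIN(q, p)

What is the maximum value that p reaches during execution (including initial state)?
-2

Values of p at each step:
Initial: p = -2 ← maximum
After step 1: p = -2
After step 2: p = -2
After step 3: p = -2
After step 4: p = -2
After step 5: p = -2
After step 6: p = -2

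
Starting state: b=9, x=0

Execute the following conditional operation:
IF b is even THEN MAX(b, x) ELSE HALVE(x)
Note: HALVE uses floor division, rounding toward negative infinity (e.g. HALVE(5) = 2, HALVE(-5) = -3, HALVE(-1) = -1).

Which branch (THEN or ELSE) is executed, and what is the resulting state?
Branch: ELSE, Final state: b=9, x=0

Evaluating condition: b is even
Condition is False, so ELSE branch executes
After HALVE(x): b=9, x=0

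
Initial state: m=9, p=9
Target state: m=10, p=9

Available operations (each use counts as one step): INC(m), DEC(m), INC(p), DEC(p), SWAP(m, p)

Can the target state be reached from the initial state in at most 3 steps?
Yes

Path (1 step): INC(m)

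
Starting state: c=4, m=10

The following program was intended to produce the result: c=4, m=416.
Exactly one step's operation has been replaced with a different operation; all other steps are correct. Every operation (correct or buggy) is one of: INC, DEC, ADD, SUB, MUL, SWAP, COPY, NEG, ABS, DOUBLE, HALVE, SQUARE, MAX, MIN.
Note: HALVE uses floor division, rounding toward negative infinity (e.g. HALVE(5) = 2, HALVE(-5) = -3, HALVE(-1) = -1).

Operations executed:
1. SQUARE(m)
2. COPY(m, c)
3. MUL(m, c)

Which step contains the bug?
Step 2

Trace with buggy code:
Initial: c=4, m=10
After step 1: c=4, m=100
After step 2: c=4, m=4
After step 3: c=4, m=16
Actual final c=4, m=16 ≠ expected c=4, m=416.
Step 2 is the only position where a single-operation replacement can produce the expected result.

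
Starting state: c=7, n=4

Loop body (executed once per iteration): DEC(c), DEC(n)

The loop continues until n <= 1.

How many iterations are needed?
3

Tracing iterations:
Initial: c=7, n=4
After iteration 1: c=6, n=3
After iteration 2: c=5, n=2
After iteration 3: c=4, n=1
n <= 1 now holds, so the loop exits after 3 iterations.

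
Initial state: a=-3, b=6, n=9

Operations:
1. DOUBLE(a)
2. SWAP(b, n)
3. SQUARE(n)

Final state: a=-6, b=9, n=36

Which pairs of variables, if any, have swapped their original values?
None

Comparing initial and final values:
b: 6 → 9
n: 9 → 36
a: -3 → -6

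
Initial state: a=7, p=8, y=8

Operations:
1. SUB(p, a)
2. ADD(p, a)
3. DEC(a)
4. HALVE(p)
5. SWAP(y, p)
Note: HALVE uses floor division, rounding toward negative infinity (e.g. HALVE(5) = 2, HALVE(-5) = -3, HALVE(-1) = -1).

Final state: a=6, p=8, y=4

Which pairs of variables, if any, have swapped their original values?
None

Comparing initial and final values:
p: 8 → 8
y: 8 → 4
a: 7 → 6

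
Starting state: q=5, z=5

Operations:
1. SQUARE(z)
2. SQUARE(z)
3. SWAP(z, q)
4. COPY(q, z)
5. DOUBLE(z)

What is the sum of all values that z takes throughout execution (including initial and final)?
675

Values of z at each step:
Initial: z = 5
After step 1: z = 25
After step 2: z = 625
After step 3: z = 5
After step 4: z = 5
After step 5: z = 10
Sum = 5 + 25 + 625 + 5 + 5 + 10 = 675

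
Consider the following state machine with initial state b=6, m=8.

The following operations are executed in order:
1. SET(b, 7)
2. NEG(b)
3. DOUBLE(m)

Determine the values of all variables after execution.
{b: -7, m: 16}

Step-by-step execution:
Initial: b=6, m=8
After step 1 (SET(b, 7)): b=7, m=8
After step 2 (NEG(b)): b=-7, m=8
After step 3 (DOUBLE(m)): b=-7, m=16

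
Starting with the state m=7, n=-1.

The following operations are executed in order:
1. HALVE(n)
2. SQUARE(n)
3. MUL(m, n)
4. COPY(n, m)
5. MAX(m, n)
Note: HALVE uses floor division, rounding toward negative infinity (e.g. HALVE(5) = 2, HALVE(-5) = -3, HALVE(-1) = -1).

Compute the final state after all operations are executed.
{m: 7, n: 7}

Step-by-step execution:
Initial: m=7, n=-1
After step 1 (HALVE(n)): m=7, n=-1
After step 2 (SQUARE(n)): m=7, n=1
After step 3 (MUL(m, n)): m=7, n=1
After step 4 (COPY(n, m)): m=7, n=7
After step 5 (MAX(m, n)): m=7, n=7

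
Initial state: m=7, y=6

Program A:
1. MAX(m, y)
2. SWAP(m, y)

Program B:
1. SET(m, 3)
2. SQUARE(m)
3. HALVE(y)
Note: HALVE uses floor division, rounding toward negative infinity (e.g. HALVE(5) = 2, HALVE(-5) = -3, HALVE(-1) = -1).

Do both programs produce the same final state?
No

Program A final state: m=6, y=7
Program B final state: m=9, y=3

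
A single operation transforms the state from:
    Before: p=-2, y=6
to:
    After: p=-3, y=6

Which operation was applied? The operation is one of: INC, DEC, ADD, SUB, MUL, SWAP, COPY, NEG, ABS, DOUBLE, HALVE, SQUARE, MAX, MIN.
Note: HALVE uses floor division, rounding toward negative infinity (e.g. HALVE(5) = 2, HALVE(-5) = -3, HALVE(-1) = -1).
DEC(p)

Analyzing the change:
Before: p=-2, y=6
After: p=-3, y=6
Variable p changed from -2 to -3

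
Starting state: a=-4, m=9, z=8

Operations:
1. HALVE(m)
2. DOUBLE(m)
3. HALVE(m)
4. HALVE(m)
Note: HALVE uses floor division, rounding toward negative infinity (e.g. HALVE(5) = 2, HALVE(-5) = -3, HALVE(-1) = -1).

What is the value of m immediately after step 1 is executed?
m = 4

Tracing m through execution:
Initial: m = 9
After step 1 (HALVE(m)): m = 4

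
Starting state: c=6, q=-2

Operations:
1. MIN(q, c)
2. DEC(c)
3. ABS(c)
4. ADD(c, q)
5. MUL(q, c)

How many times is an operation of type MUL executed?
1

Counting MUL operations:
Step 5: MUL(q, c) ← MUL
Total: 1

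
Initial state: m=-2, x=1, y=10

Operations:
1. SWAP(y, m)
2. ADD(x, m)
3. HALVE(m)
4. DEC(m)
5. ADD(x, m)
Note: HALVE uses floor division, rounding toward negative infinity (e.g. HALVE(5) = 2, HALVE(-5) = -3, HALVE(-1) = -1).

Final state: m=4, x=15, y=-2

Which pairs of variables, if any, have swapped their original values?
None

Comparing initial and final values:
x: 1 → 15
m: -2 → 4
y: 10 → -2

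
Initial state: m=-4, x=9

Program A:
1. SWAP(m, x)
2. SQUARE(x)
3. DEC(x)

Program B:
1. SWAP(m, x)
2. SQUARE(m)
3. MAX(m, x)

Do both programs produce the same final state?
No

Program A final state: m=9, x=15
Program B final state: m=81, x=-4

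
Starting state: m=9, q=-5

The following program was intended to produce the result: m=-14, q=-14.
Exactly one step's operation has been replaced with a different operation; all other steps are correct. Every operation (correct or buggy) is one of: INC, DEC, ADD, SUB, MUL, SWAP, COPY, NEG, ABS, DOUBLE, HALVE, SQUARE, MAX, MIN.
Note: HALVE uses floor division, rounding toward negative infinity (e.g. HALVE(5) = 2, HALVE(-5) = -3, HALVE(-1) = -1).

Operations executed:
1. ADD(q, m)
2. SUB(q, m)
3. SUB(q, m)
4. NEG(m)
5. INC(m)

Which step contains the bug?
Step 5

Trace with buggy code:
Initial: m=9, q=-5
After step 1: m=9, q=4
After step 2: m=9, q=-5
After step 3: m=9, q=-14
After step 4: m=-9, q=-14
After step 5: m=-8, q=-14
Actual final m=-8, q=-14 ≠ expected m=-14, q=-14.
Step 5 is the only position where a single-operation replacement can produce the expected result.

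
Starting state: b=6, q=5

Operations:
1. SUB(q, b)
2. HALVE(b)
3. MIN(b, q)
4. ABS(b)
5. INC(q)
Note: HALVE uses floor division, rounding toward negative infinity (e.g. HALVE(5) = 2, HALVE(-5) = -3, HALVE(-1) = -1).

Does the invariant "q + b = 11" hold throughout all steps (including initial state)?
No, violated after step 1

The invariant is violated after step 1.

State at each step:
Initial: b=6, q=5
After step 1: b=6, q=-1
After step 2: b=3, q=-1
After step 3: b=-1, q=-1
After step 4: b=1, q=-1
After step 5: b=1, q=0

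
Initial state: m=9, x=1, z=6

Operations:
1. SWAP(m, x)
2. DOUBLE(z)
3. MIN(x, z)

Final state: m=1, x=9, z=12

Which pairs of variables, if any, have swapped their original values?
(m, x)

Comparing initial and final values:
m: 9 → 1
x: 1 → 9
z: 6 → 12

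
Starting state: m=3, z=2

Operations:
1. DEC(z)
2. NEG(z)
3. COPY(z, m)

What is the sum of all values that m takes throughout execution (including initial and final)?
12

Values of m at each step:
Initial: m = 3
After step 1: m = 3
After step 2: m = 3
After step 3: m = 3
Sum = 3 + 3 + 3 + 3 = 12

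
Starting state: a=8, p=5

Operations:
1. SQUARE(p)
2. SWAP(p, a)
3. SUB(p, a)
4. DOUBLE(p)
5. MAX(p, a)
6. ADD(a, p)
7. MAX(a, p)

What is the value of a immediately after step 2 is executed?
a = 25

Tracing a through execution:
Initial: a = 8
After step 1 (SQUARE(p)): a = 8
After step 2 (SWAP(p, a)): a = 25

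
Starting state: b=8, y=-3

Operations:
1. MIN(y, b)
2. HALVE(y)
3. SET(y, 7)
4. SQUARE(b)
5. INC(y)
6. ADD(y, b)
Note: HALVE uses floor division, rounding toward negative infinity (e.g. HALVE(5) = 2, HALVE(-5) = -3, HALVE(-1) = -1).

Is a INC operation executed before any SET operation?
No

First INC: step 5
First SET: step 3
Since 5 > 3, SET comes first.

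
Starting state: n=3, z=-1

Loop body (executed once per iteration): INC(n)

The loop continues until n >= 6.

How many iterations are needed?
3

Tracing iterations:
Initial: n=3, z=-1
After iteration 1: n=4, z=-1
After iteration 2: n=5, z=-1
After iteration 3: n=6, z=-1
n >= 6 now holds, so the loop exits after 3 iterations.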